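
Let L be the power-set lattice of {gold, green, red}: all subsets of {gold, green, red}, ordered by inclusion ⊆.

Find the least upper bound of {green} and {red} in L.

Under ⊆, join is union: {green} ∪ {red} = {green,red}.

{green,red}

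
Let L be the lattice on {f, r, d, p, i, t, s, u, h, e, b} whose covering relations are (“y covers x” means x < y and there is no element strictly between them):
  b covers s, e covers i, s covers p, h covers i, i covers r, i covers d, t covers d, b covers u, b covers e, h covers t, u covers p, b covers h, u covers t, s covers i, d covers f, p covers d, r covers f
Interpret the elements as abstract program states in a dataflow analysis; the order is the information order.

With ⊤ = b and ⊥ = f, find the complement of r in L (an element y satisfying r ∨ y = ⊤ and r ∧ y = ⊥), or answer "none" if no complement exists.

u

Need y with r ∨ y = b and r ∧ y = f.
Checking each element gives: u.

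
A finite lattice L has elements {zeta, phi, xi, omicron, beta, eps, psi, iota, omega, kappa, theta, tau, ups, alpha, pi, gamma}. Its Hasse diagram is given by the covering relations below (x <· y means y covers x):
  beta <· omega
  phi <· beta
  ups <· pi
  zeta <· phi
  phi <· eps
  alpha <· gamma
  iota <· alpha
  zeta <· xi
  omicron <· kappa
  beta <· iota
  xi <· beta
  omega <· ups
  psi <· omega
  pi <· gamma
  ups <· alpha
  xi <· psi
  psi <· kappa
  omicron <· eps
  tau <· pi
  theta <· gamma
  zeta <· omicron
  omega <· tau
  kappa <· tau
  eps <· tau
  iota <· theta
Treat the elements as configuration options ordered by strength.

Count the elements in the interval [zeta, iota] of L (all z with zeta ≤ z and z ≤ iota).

5

The interval [zeta, iota] = {beta, iota, phi, xi, zeta}, which has 5 elements.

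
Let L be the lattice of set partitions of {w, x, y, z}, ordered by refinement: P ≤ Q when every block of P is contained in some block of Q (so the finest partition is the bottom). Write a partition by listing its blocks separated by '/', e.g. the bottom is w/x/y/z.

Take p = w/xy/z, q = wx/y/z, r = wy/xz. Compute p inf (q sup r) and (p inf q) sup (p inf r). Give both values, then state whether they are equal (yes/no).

w/xy/z; w/x/y/z; no

q sup r = wxyz, so p inf (q sup r) = w/xy/z inf wxyz = w/xy/z.
p inf q = w/x/y/z and p inf r = w/x/y/z, so (p inf q) sup (p inf r) = w/x/y/z sup w/x/y/z = w/x/y/z.
Equal: no.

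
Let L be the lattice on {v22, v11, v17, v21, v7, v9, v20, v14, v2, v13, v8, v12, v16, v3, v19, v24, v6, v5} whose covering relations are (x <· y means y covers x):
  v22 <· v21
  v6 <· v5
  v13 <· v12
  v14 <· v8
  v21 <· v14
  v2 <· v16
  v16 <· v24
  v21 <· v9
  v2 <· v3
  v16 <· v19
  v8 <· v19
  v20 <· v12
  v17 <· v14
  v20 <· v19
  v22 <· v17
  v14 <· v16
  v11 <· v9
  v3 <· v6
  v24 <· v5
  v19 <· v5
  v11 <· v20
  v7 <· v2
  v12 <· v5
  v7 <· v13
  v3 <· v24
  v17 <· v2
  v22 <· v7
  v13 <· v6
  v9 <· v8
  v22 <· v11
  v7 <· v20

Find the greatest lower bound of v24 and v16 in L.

v16

Common lower bounds of {v24, v16}: v14, v16, v17, v2, v21, v22, v7.
The greatest among these is v16.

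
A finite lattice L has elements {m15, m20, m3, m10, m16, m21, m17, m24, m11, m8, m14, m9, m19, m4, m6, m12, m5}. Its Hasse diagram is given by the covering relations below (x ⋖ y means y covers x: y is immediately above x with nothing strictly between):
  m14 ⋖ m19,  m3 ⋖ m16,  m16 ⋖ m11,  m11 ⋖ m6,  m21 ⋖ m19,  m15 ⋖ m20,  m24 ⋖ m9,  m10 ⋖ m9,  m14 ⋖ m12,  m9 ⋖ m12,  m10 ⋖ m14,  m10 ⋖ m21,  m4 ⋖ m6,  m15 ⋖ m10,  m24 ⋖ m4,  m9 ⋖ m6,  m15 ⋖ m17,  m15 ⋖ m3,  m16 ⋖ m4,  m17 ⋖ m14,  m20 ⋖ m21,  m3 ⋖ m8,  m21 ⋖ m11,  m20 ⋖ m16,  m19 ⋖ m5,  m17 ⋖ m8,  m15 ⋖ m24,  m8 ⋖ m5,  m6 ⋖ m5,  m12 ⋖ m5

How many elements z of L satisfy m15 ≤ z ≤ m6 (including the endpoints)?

The interval [m15, m6] = {m10, m11, m15, m16, m20, m21, m24, m3, m4, m6, m9}, which has 11 elements.

11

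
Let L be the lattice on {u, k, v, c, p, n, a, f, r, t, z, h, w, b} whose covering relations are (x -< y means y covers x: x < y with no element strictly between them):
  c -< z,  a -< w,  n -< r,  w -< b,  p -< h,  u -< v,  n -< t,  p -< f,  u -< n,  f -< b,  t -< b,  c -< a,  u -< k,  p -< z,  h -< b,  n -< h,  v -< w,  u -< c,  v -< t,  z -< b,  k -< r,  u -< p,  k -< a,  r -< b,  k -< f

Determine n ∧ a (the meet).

u

Common lower bounds of {n, a}: u.
The greatest among these is u.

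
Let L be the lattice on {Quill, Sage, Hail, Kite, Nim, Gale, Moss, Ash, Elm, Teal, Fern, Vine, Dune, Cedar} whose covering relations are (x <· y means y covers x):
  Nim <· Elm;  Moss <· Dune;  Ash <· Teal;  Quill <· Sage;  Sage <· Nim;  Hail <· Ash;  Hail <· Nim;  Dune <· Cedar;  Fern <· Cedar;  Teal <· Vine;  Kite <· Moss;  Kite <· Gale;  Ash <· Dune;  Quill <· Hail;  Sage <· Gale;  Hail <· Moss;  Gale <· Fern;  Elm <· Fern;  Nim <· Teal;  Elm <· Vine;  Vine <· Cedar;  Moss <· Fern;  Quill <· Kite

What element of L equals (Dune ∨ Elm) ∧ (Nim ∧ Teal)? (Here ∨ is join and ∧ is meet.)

Nim

Dune ∨ Elm = Cedar
Nim ∧ Teal = Nim
Cedar ∧ Nim = Nim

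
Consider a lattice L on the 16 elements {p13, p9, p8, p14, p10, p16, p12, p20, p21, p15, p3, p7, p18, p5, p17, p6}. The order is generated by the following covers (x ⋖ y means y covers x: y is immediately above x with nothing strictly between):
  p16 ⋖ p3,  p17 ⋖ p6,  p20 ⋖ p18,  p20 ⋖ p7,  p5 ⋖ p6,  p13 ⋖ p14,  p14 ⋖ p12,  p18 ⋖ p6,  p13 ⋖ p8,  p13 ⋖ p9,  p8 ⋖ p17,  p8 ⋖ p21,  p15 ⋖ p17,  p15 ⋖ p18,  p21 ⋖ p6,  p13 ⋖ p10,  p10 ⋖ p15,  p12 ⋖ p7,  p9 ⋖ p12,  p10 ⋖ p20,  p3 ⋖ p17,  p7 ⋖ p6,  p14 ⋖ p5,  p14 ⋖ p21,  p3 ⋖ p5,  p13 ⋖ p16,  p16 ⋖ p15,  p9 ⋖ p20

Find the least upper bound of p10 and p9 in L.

Common upper bounds of {p10, p9}: p18, p20, p6, p7.
The least among these is p20.

p20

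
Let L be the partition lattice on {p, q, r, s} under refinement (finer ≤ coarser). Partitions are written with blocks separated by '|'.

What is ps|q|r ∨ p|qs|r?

Common upper bounds of {ps|q|r, p|qs|r}: pqrs, pqs|r.
The least among these is pqs|r.

pqs|r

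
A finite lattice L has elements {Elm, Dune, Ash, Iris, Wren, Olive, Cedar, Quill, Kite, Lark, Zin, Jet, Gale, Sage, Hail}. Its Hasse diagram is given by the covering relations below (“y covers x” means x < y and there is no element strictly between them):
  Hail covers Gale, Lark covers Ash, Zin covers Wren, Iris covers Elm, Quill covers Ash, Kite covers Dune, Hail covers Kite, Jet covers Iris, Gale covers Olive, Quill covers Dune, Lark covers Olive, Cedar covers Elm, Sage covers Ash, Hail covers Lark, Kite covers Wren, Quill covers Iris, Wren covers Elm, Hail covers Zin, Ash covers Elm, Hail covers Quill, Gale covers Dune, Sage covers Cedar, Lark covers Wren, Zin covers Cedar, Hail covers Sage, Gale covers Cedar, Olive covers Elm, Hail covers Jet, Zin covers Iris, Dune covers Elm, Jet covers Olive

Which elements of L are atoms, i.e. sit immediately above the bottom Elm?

The atoms are exactly the elements that cover Elm: Ash, Cedar, Dune, Iris, Olive, Wren.

Ash, Cedar, Dune, Iris, Olive, Wren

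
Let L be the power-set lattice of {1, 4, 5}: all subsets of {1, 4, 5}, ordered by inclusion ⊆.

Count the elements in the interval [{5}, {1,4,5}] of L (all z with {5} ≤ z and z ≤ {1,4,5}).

The interval [{5}, {1,4,5}] = {{1,4,5}, {1,5}, {4,5}, {5}}, which has 4 elements.

4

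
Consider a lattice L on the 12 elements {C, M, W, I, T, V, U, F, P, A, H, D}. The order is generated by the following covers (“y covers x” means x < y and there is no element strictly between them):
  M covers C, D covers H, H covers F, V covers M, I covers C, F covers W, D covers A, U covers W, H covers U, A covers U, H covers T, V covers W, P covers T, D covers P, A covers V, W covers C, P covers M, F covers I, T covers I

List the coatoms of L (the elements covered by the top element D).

A, H, P

The coatoms are exactly the elements covered by D: A, H, P.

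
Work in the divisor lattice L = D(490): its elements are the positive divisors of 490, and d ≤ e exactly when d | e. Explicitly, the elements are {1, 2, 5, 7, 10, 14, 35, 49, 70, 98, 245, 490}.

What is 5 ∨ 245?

In the divisibility order, the join is the least common multiple: lcm(5, 245) = 245.

245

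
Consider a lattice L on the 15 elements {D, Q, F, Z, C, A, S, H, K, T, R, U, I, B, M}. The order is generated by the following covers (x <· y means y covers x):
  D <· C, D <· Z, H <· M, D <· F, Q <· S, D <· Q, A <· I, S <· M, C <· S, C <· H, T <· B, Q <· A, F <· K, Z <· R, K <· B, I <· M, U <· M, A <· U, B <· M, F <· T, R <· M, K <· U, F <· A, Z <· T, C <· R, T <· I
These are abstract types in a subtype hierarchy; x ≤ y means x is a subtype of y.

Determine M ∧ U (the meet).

Common lower bounds of {M, U}: A, D, F, K, Q, U.
The greatest among these is U.

U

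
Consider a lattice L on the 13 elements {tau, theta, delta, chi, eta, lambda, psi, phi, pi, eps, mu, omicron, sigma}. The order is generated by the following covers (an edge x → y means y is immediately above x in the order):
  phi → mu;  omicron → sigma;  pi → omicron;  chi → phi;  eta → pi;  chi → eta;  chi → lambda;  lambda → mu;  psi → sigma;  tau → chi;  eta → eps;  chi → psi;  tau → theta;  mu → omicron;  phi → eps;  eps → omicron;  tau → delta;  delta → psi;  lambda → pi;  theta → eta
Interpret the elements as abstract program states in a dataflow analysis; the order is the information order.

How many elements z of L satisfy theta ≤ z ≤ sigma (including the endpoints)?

The interval [theta, sigma] = {eps, eta, omicron, pi, sigma, theta}, which has 6 elements.

6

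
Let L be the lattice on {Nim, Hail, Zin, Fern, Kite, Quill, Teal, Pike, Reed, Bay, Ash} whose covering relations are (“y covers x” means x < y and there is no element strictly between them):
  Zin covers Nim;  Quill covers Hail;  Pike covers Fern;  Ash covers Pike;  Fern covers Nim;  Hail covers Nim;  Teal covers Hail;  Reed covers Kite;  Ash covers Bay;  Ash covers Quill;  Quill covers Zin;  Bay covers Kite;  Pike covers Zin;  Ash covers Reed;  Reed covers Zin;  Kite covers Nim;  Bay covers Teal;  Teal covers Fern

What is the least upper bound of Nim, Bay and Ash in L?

Common upper bounds of {Nim, Bay, Ash}: Ash.
The least among these is Ash.

Ash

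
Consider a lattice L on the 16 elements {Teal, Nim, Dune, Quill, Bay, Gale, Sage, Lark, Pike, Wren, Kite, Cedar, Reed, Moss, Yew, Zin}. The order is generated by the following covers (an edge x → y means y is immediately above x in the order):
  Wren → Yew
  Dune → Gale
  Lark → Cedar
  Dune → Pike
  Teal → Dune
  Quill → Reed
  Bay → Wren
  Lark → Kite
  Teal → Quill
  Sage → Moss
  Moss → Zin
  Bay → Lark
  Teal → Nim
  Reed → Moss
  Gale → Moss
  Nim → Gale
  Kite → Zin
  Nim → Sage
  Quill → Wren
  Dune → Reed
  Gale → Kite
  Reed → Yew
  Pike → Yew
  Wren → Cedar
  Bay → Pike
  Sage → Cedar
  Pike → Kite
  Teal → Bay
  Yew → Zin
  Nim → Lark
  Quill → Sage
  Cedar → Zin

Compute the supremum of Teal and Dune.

Common upper bounds of {Teal, Dune}: Dune, Gale, Kite, Moss, Pike, Reed, Yew, Zin.
The least among these is Dune.

Dune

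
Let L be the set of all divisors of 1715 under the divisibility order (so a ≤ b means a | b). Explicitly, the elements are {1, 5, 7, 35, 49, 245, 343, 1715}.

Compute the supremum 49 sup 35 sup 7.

245

Common upper bounds of {49, 35, 7}: 1715, 245.
The least among these is 245.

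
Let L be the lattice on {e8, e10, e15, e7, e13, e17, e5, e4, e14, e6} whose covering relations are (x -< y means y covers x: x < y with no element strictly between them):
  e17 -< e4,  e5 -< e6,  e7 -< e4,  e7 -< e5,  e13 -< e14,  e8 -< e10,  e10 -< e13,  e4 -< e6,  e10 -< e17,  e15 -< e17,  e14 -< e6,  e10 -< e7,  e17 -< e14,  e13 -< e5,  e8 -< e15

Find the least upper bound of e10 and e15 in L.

e17

Common upper bounds of {e10, e15}: e14, e17, e4, e6.
The least among these is e17.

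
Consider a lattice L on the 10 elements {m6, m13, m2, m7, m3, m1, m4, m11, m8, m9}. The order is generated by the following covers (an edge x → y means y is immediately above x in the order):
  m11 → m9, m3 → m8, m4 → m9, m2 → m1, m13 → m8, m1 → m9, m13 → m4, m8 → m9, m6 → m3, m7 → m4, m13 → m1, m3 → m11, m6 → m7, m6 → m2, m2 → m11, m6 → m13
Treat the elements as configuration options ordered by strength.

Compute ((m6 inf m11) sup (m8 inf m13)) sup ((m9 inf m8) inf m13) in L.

m6 ∧ m11 = m6
m8 ∧ m13 = m13
m6 ∨ m13 = m13
m9 ∧ m8 = m8
m8 ∧ m13 = m13
m13 ∨ m13 = m13

m13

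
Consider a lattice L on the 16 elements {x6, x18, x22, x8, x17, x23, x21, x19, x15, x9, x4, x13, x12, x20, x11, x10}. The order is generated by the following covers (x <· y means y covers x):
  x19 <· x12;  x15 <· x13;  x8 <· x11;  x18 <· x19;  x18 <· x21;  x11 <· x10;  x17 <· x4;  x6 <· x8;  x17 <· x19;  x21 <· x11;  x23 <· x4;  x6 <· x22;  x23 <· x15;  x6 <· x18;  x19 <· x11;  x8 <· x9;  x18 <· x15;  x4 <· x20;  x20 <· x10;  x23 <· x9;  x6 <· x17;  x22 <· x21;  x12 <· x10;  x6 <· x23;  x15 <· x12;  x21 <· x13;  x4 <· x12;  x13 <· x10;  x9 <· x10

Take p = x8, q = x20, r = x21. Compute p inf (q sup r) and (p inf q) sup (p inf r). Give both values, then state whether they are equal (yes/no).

q sup r = x10, so p inf (q sup r) = x8 inf x10 = x8.
p inf q = x6 and p inf r = x6, so (p inf q) sup (p inf r) = x6 sup x6 = x6.
Equal: no.

x8; x6; no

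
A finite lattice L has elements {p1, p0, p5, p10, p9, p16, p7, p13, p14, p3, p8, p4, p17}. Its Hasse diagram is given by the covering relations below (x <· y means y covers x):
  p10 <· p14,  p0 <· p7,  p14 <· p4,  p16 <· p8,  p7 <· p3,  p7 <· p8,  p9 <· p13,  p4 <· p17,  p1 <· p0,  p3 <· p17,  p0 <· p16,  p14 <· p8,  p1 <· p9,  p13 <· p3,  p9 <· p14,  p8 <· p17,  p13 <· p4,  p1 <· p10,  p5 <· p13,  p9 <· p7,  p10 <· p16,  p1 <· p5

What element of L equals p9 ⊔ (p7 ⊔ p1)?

p7

p7 ∨ p1 = p7
p9 ∨ p7 = p7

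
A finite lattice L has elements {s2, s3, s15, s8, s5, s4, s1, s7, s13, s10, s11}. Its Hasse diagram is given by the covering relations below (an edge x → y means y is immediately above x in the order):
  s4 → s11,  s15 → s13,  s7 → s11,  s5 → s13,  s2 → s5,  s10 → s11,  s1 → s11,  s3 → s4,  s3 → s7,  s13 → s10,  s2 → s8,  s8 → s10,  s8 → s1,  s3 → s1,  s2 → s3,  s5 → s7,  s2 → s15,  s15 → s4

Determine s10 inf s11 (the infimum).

Common lower bounds of {s10, s11}: s10, s13, s15, s2, s5, s8.
The greatest among these is s10.

s10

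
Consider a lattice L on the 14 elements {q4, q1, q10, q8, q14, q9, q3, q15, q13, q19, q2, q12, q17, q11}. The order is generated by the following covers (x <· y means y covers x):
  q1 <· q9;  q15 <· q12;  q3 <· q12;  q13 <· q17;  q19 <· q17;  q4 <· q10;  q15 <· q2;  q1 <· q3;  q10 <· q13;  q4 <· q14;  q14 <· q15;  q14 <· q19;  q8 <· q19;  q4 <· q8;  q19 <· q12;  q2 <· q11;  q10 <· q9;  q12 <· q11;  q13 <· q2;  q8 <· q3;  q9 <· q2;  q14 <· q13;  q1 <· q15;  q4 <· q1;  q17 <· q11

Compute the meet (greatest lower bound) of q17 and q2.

q13

Common lower bounds of {q17, q2}: q10, q13, q14, q4.
The greatest among these is q13.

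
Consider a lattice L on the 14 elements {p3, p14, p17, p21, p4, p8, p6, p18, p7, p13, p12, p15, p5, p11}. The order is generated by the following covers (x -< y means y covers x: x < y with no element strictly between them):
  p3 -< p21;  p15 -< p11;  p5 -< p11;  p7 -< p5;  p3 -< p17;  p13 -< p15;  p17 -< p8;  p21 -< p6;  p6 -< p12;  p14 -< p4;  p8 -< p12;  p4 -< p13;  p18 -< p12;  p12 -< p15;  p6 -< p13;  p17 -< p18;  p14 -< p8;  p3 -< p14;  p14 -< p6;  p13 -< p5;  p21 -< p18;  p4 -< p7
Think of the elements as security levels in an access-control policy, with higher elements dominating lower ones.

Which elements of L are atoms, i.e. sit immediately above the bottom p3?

The atoms are exactly the elements that cover p3: p14, p17, p21.

p14, p17, p21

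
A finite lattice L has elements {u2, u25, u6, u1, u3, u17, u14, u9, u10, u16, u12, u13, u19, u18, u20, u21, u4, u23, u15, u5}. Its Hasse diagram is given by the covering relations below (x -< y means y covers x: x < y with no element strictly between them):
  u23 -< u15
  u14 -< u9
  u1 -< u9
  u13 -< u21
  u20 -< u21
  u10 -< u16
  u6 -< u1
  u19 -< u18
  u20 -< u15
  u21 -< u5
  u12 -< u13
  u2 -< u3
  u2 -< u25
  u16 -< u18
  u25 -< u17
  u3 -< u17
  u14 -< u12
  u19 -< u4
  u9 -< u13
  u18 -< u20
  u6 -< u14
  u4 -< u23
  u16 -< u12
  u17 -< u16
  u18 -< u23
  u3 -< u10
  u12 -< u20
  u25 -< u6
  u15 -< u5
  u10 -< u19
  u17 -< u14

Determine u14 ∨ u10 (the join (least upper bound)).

Common upper bounds of {u14, u10}: u12, u13, u15, u20, u21, u5.
The least among these is u12.

u12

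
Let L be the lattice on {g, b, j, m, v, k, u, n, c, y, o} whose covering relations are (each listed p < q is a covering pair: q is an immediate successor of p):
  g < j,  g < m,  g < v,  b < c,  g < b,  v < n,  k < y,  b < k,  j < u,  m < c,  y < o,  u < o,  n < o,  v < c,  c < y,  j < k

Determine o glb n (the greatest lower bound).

n

Common lower bounds of {o, n}: g, n, v.
The greatest among these is n.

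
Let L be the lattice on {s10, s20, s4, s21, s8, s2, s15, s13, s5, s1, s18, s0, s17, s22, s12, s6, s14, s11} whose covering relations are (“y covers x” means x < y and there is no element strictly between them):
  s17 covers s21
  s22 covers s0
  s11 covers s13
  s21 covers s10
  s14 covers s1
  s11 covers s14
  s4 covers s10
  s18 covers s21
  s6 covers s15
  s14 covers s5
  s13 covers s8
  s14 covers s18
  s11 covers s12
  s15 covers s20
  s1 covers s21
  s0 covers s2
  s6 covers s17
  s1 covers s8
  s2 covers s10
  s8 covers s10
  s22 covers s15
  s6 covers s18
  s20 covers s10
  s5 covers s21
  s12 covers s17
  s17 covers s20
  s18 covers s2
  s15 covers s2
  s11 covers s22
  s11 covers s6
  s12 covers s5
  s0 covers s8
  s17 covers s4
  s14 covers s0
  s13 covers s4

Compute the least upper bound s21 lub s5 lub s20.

s12

Common upper bounds of {s21, s5, s20}: s11, s12.
The least among these is s12.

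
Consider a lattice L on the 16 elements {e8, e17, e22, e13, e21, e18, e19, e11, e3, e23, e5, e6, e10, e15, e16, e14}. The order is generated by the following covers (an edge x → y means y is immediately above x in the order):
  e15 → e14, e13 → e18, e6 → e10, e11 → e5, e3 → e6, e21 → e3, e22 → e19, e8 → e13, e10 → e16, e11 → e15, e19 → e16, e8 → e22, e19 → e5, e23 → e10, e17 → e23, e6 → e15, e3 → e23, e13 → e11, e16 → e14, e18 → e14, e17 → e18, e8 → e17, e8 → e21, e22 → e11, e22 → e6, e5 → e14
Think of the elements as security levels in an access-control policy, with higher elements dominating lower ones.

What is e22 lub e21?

e6

Common upper bounds of {e22, e21}: e10, e14, e15, e16, e6.
The least among these is e6.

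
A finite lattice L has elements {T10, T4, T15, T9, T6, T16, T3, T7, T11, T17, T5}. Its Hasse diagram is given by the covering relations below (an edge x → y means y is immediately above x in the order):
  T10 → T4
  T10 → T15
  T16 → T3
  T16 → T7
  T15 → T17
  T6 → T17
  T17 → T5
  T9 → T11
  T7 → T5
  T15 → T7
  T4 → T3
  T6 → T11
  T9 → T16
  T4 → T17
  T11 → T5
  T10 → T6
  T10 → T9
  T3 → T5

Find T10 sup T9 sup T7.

Common upper bounds of {T10, T9, T7}: T5, T7.
The least among these is T7.

T7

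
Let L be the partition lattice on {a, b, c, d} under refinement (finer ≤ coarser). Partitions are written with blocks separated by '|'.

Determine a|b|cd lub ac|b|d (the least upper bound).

The join of a|b|cd and ac|b|d merges any blocks that overlap across the partitions, giving acd|b.

acd|b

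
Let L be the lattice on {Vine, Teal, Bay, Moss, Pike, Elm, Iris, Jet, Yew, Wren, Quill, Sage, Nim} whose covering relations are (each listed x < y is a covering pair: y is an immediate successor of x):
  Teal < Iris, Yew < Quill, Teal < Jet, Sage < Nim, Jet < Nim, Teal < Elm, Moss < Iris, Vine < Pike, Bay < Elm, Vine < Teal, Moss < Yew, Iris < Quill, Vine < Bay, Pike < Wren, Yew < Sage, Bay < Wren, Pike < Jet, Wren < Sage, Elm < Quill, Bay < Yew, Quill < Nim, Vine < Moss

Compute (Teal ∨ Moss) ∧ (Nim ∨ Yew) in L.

Teal ∨ Moss = Iris
Nim ∨ Yew = Nim
Iris ∧ Nim = Iris

Iris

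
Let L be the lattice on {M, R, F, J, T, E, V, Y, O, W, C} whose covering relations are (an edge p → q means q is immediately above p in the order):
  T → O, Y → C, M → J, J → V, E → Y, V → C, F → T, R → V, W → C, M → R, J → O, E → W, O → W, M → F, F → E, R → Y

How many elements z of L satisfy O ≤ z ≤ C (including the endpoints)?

The interval [O, C] = {C, O, W}, which has 3 elements.

3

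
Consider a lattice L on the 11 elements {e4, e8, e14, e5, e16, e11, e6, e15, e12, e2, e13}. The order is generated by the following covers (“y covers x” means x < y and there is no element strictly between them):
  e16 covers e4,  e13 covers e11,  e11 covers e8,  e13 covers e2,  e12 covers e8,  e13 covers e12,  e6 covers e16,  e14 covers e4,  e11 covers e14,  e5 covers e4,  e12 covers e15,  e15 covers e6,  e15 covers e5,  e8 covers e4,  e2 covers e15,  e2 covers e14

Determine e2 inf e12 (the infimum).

Common lower bounds of {e2, e12}: e15, e16, e4, e5, e6.
The greatest among these is e15.

e15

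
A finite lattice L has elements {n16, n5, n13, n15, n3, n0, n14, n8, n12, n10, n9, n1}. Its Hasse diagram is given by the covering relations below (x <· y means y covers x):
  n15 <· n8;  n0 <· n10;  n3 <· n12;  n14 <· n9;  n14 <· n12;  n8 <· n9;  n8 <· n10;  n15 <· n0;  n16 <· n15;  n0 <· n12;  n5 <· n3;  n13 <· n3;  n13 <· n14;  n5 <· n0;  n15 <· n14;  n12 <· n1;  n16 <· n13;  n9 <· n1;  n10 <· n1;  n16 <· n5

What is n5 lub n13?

Common upper bounds of {n5, n13}: n1, n12, n3.
The least among these is n3.

n3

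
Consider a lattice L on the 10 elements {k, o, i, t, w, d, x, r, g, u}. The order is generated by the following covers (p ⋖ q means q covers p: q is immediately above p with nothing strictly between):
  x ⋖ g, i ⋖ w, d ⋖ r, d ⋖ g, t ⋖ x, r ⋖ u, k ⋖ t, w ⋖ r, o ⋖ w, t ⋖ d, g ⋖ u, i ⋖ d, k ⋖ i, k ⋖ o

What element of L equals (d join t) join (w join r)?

d ∨ t = d
w ∨ r = r
d ∨ r = r

r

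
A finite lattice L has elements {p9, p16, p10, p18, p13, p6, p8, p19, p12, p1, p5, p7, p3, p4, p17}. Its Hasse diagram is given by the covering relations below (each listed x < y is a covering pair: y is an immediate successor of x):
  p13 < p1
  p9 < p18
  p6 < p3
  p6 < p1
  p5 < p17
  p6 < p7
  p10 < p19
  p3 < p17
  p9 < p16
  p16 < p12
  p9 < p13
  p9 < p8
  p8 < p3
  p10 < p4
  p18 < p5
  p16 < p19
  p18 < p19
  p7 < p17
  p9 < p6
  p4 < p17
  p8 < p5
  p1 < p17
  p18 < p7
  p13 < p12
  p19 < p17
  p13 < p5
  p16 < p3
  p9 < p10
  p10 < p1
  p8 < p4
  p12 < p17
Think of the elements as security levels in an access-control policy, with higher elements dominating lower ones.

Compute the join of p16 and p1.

p17

Common upper bounds of {p16, p1}: p17.
The least among these is p17.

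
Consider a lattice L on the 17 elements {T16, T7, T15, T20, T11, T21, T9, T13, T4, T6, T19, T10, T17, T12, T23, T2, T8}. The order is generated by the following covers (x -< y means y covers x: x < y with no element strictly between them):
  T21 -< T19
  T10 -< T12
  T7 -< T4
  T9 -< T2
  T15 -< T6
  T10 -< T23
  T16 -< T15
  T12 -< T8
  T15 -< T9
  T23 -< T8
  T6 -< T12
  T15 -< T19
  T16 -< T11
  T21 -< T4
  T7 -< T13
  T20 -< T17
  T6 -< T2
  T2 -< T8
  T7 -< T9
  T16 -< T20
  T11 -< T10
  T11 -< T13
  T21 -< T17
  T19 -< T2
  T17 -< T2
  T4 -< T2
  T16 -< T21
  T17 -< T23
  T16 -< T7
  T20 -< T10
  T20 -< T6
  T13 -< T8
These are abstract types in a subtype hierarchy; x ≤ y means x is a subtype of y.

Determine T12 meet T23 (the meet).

Common lower bounds of {T12, T23}: T10, T11, T16, T20.
The greatest among these is T10.

T10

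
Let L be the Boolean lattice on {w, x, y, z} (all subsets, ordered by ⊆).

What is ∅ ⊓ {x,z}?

∅

Common lower bounds of {∅, {x,z}}: ∅.
The greatest among these is ∅.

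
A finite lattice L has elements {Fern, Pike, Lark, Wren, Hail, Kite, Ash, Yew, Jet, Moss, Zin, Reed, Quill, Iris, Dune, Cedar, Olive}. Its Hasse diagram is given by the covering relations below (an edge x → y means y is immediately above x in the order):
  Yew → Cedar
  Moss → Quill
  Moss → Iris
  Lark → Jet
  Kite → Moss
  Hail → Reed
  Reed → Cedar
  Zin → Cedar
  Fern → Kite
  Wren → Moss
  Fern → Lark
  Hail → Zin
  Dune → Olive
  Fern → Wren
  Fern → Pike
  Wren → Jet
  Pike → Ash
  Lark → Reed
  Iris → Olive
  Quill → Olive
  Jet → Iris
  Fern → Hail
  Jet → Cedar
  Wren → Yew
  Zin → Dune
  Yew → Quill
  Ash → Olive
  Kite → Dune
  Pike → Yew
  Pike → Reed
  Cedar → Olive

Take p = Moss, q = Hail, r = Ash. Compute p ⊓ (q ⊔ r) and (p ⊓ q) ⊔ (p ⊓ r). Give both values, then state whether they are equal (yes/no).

q ⊔ r = Olive, so p ⊓ (q ⊔ r) = Moss ⊓ Olive = Moss.
p ⊓ q = Fern and p ⊓ r = Fern, so (p ⊓ q) ⊔ (p ⊓ r) = Fern ⊔ Fern = Fern.
Equal: no.

Moss; Fern; no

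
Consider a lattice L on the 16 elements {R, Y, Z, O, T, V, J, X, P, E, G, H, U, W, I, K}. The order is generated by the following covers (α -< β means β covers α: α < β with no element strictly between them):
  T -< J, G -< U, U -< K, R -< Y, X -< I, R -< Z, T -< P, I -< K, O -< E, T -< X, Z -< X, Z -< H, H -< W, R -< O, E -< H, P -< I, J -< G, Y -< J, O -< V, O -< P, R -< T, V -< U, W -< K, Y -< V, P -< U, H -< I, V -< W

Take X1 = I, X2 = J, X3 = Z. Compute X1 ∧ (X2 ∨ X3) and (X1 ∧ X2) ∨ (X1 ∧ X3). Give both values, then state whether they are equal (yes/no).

X2 ∨ X3 = K, so X1 ∧ (X2 ∨ X3) = I ∧ K = I.
X1 ∧ X2 = T and X1 ∧ X3 = Z, so (X1 ∧ X2) ∨ (X1 ∧ X3) = T ∨ Z = X.
Equal: no.

I; X; no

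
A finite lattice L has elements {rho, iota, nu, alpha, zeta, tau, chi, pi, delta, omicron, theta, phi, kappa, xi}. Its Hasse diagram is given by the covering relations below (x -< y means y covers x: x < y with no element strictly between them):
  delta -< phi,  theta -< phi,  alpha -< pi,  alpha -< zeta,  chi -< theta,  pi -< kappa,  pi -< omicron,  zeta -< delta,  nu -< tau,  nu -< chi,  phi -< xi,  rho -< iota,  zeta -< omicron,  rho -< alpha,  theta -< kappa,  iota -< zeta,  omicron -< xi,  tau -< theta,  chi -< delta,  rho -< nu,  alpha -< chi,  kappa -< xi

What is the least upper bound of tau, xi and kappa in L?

Common upper bounds of {tau, xi, kappa}: xi.
The least among these is xi.

xi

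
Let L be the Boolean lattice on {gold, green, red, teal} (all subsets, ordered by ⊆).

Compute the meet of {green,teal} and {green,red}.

{green}

Under ⊆, meet is intersection: {green,teal} ∩ {green,red} = {green}.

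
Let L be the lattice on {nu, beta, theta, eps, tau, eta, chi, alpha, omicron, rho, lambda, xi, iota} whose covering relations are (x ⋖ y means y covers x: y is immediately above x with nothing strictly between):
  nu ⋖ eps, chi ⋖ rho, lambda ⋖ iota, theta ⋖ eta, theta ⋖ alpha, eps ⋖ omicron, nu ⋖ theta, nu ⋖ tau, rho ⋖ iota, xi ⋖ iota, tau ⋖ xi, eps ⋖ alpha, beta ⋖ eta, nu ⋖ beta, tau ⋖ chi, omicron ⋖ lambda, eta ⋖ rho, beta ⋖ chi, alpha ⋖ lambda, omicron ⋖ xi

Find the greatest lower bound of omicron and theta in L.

Common lower bounds of {omicron, theta}: nu.
The greatest among these is nu.

nu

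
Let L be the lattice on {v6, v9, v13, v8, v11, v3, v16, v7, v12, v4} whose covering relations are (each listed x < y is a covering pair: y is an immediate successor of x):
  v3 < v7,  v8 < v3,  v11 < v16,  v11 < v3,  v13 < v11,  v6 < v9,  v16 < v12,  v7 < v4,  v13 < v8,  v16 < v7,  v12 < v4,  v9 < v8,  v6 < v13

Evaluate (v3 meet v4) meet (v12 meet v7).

v11

v3 ∧ v4 = v3
v12 ∧ v7 = v16
v3 ∧ v16 = v11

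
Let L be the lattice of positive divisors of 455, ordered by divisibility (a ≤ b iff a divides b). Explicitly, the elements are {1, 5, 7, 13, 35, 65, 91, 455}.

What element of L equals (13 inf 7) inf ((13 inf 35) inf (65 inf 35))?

1

13 ∧ 7 = 1
13 ∧ 35 = 1
65 ∧ 35 = 5
1 ∧ 5 = 1
1 ∧ 1 = 1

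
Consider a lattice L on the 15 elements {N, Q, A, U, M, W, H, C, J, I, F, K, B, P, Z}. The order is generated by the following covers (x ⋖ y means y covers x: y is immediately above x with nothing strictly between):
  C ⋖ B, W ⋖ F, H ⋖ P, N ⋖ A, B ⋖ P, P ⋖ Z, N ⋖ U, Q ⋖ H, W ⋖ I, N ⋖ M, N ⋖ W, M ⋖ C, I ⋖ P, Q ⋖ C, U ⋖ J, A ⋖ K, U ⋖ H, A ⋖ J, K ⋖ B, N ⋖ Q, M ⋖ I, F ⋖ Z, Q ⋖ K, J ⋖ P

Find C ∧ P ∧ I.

Common lower bounds of {C, P, I}: M, N.
The greatest among these is M.

M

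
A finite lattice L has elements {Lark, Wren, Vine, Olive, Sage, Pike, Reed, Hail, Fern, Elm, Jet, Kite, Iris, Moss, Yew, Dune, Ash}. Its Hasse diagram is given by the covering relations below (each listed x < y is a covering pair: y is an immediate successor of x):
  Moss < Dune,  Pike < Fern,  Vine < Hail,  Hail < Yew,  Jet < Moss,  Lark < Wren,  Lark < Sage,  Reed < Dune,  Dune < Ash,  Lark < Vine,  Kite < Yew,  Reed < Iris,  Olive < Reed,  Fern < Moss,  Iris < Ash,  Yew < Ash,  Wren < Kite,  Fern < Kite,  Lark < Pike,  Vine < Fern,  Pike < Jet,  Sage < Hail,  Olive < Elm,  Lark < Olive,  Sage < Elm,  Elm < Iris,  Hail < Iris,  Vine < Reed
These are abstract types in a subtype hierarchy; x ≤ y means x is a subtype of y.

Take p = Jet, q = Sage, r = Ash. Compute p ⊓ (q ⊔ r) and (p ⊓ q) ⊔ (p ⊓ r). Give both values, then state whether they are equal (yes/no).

q ⊔ r = Ash, so p ⊓ (q ⊔ r) = Jet ⊓ Ash = Jet.
p ⊓ q = Lark and p ⊓ r = Jet, so (p ⊓ q) ⊔ (p ⊓ r) = Lark ⊔ Jet = Jet.
Equal: yes.

Jet; Jet; yes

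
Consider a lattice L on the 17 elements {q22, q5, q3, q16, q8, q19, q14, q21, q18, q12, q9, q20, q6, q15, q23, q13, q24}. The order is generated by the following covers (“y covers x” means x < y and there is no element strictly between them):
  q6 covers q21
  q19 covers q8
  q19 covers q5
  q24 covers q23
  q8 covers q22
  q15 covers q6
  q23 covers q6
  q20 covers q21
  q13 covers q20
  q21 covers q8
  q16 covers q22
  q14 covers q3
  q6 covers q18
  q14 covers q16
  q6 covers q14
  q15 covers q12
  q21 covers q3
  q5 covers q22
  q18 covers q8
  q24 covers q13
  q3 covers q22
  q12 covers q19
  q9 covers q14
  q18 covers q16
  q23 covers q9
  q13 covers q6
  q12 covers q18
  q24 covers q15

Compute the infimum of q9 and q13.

q14

Common lower bounds of {q9, q13}: q14, q16, q22, q3.
The greatest among these is q14.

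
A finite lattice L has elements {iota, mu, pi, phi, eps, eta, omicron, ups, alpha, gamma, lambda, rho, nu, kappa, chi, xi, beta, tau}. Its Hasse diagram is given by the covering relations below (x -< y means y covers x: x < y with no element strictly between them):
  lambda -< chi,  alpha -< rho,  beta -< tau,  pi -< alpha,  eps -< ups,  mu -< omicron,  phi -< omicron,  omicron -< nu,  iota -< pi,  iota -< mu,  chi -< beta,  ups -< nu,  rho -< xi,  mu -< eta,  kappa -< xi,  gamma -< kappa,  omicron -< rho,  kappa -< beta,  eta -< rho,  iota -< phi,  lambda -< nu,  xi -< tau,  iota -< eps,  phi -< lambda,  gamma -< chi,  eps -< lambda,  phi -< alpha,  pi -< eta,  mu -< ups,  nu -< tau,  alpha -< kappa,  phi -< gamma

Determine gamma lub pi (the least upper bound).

Common upper bounds of {gamma, pi}: beta, kappa, tau, xi.
The least among these is kappa.

kappa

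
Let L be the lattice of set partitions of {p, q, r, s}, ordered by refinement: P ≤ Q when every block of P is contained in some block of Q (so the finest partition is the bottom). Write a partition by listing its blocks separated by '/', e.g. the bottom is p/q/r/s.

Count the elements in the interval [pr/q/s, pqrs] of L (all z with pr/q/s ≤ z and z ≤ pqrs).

The interval [pr/q/s, pqrs] = {pqr/s, pqrs, pr/q/s, pr/qs, prs/q}, which has 5 elements.

5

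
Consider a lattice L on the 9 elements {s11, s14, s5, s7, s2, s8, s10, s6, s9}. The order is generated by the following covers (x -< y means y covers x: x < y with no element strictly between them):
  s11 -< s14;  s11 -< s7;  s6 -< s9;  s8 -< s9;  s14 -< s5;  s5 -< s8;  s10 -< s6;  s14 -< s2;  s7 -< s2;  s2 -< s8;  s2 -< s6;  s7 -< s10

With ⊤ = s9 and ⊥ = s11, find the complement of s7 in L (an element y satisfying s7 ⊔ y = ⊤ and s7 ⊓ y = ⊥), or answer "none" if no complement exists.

none

For every candidate y, either s7 ∨ y ≠ s9 or s7 ∧ y ≠ s11; no complement exists.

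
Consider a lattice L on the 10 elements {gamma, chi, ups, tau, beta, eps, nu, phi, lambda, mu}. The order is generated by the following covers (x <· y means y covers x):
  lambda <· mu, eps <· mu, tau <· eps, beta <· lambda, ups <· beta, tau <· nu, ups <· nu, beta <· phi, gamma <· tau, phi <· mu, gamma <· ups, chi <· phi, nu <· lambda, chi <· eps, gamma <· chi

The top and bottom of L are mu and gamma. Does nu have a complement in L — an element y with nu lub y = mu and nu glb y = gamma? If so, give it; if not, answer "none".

Need y with nu ∨ y = mu and nu ∧ y = gamma.
Checking each element gives: chi.

chi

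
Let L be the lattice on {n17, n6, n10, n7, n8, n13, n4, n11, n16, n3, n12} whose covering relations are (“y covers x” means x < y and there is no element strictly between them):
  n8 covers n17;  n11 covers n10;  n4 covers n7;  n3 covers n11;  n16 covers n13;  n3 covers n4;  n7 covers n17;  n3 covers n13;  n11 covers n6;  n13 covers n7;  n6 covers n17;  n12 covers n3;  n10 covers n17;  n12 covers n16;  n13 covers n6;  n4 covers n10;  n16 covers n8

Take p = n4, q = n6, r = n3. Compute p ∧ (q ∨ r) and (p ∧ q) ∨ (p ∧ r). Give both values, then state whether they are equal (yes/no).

q ∨ r = n3, so p ∧ (q ∨ r) = n4 ∧ n3 = n4.
p ∧ q = n17 and p ∧ r = n4, so (p ∧ q) ∨ (p ∧ r) = n17 ∨ n4 = n4.
Equal: yes.

n4; n4; yes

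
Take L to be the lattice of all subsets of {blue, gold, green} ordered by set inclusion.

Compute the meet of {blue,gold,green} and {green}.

{green}

Common lower bounds of {{blue,gold,green}, {green}}: {green}, {}.
The greatest among these is {green}.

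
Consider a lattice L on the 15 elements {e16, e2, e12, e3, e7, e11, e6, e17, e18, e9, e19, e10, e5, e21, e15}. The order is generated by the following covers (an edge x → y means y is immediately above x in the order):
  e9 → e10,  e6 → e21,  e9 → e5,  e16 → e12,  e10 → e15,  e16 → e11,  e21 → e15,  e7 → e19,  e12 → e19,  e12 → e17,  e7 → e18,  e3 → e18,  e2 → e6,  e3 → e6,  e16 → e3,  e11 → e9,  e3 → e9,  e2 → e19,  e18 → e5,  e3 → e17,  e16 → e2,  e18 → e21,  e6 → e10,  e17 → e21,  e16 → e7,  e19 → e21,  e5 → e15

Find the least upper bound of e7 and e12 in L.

e19

Common upper bounds of {e7, e12}: e15, e19, e21.
The least among these is e19.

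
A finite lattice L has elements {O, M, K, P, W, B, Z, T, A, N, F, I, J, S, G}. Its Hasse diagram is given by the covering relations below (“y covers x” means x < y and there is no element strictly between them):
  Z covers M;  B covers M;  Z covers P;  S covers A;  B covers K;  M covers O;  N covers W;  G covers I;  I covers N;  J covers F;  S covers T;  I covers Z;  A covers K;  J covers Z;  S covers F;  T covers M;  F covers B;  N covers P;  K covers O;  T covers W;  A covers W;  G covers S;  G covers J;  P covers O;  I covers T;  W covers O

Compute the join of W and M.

T

Common upper bounds of {W, M}: G, I, S, T.
The least among these is T.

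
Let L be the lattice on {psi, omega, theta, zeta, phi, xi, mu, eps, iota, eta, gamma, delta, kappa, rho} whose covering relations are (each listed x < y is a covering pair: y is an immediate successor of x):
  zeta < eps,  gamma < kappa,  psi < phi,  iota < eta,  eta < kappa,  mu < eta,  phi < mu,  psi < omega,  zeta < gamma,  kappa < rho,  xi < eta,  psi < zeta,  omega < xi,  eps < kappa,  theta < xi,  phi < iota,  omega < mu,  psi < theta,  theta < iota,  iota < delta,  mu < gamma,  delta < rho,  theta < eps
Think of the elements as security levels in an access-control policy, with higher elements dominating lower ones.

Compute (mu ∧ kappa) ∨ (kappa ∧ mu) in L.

mu

mu ∧ kappa = mu
kappa ∧ mu = mu
mu ∨ mu = mu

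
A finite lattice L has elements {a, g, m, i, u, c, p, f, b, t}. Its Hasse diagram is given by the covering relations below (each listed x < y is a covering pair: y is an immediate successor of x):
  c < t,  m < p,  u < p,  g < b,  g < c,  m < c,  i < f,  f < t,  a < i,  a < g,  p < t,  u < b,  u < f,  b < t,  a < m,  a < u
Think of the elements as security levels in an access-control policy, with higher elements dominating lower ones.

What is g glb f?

a

Common lower bounds of {g, f}: a.
The greatest among these is a.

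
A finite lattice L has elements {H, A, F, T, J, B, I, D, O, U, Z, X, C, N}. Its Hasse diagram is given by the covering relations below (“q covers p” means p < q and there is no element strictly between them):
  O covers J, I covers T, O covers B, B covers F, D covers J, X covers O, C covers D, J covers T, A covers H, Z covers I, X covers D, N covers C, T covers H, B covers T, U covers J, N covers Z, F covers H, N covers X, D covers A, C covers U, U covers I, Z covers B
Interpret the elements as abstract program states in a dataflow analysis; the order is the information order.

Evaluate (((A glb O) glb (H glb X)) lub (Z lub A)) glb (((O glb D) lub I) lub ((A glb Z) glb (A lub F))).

U

A ∧ O = H
H ∧ X = H
H ∧ H = H
Z ∨ A = N
H ∨ N = N
O ∧ D = J
J ∨ I = U
A ∧ Z = H
A ∨ F = X
H ∧ X = H
U ∨ H = U
N ∧ U = U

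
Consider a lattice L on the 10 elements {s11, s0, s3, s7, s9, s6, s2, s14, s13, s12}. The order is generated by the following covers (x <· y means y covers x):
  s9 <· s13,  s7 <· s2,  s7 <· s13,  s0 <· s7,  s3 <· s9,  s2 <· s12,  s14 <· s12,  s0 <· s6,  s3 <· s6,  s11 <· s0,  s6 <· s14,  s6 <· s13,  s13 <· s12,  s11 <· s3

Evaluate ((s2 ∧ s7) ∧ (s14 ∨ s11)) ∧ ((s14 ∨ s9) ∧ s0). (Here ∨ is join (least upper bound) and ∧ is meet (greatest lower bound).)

s0

s2 ∧ s7 = s7
s14 ∨ s11 = s14
s7 ∧ s14 = s0
s14 ∨ s9 = s12
s12 ∧ s0 = s0
s0 ∧ s0 = s0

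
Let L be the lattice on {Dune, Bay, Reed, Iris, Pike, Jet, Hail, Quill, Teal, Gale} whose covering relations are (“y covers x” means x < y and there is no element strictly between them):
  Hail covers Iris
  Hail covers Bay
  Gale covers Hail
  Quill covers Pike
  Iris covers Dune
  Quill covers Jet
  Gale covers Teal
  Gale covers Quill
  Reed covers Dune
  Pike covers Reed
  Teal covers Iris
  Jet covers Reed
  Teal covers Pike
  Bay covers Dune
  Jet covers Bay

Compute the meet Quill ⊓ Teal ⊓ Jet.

Common lower bounds of {Quill, Teal, Jet}: Dune, Reed.
The greatest among these is Reed.

Reed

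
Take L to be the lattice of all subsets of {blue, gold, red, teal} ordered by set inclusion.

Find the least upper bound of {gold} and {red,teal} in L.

Common upper bounds of {{gold}, {red,teal}}: {blue,gold,red,teal}, {gold,red,teal}.
The least among these is {gold,red,teal}.

{gold,red,teal}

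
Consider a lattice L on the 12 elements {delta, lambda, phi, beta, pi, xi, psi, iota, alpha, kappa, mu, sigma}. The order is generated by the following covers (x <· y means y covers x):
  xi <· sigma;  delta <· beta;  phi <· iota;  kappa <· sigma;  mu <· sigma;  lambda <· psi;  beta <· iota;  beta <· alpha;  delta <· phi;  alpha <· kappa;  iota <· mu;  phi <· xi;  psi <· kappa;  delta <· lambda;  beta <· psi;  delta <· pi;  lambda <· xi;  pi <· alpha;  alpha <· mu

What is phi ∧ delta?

delta

Common lower bounds of {phi, delta}: delta.
The greatest among these is delta.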